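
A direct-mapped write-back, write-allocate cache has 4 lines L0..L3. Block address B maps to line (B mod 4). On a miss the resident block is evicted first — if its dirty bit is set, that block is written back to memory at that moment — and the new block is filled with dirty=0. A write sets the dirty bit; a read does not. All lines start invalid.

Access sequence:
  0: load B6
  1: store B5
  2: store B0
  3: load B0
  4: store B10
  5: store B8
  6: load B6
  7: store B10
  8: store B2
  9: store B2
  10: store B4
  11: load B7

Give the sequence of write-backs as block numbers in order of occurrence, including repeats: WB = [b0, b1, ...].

WB = [0, 10, 10, 8]

0: R B6 -> L2 miss  d=-]
1: W B5 -> L1 miss  d=D]
2: W B0 -> L0 miss  d=D]
3: R B0 -> L0 hit  d=D]
4: W B10 -> L2 miss  d=D]
5: W B8 -> L0 miss wb->B0  d=D]
6: R B6 -> L2 miss wb->B10  d=-]
7: W B10 -> L2 miss  d=D]
8: W B2 -> L2 miss wb->B10  d=D]
9: W B2 -> L2 hit  d=D]
10: W B4 -> L0 miss wb->B8  d=D]
11: R B7 -> L3 miss  d=-]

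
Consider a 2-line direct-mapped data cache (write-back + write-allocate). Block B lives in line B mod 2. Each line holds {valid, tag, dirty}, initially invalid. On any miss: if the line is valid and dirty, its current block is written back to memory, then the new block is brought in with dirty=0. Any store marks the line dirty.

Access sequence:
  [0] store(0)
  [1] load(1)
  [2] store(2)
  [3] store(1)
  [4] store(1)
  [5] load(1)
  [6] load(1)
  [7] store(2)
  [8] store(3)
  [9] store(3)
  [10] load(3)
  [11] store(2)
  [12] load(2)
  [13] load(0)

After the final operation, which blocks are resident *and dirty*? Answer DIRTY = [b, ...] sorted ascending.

DIRTY = [3]

  0 | W B0 → L0 miss [D]
  1 | R B1 → L1 miss [-]
  2 | W B2 → L0 miss wb→B0 [D]
  3 | W B1 → L1 hit [D]
  4 | W B1 → L1 hit [D]
  5 | R B1 → L1 hit [D]
  6 | R B1 → L1 hit [D]
  7 | W B2 → L0 hit [D]
  8 | W B3 → L1 miss wb→B1 [D]
  9 | W B3 → L1 hit [D]
  10 | R B3 → L1 hit [D]
  11 | W B2 → L0 hit [D]
  12 | R B2 → L0 hit [D]
  13 | R B0 → L0 miss wb→B2 [-]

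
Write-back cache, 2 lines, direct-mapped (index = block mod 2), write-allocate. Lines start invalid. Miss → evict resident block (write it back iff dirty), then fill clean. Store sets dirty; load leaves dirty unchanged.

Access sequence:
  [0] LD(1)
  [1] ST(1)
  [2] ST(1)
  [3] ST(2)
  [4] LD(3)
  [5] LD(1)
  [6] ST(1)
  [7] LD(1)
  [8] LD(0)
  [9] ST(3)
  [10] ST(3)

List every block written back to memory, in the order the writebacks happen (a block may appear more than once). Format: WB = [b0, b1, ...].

0: R B1 -> L1 miss  d=-]
1: W B1 -> L1 hit  d=D]
2: W B1 -> L1 hit  d=D]
3: W B2 -> L0 miss  d=D]
4: R B3 -> L1 miss wb->B1  d=-]
5: R B1 -> L1 miss  d=-]
6: W B1 -> L1 hit  d=D]
7: R B1 -> L1 hit  d=D]
8: R B0 -> L0 miss wb->B2  d=-]
9: W B3 -> L1 miss wb->B1  d=D]
10: W B3 -> L1 hit  d=D]

WB = [1, 2, 1]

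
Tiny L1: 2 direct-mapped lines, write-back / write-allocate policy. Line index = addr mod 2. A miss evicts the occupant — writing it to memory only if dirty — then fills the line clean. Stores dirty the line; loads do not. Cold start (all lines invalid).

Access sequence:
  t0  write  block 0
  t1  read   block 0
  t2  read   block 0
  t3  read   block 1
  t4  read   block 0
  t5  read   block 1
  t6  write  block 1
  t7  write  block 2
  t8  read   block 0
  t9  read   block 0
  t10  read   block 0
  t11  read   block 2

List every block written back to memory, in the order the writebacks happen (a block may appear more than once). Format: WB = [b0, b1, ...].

WB = [0, 2]

  0 | W B0 → L0 miss [D]
  1 | R B0 → L0 hit [D]
  2 | R B0 → L0 hit [D]
  3 | R B1 → L1 miss [-]
  4 | R B0 → L0 hit [D]
  5 | R B1 → L1 hit [-]
  6 | W B1 → L1 hit [D]
  7 | W B2 → L0 miss wb→B0 [D]
  8 | R B0 → L0 miss wb→B2 [-]
  9 | R B0 → L0 hit [-]
  10 | R B0 → L0 hit [-]
  11 | R B2 → L0 miss [-]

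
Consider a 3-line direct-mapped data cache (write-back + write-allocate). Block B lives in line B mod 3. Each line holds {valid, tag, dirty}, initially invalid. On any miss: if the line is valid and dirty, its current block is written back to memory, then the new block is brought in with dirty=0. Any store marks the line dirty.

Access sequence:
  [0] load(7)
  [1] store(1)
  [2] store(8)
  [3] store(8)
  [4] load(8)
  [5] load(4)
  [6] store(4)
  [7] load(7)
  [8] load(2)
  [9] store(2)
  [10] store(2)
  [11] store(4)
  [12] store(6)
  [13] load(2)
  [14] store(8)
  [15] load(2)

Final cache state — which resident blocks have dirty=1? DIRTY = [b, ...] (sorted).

0: R B7 → L1 miss [-]
1: W B1 → L1 miss [D]
2: W B8 → L2 miss [D]
3: W B8 → L2 hit [D]
4: R B8 → L2 hit [D]
5: R B4 → L1 miss wb→B1 [-]
6: W B4 → L1 hit [D]
7: R B7 → L1 miss wb→B4 [-]
8: R B2 → L2 miss wb→B8 [-]
9: W B2 → L2 hit [D]
10: W B2 → L2 hit [D]
11: W B4 → L1 miss [D]
12: W B6 → L0 miss [D]
13: R B2 → L2 hit [D]
14: W B8 → L2 miss wb→B2 [D]
15: R B2 → L2 miss wb→B8 [-]

DIRTY = [4, 6]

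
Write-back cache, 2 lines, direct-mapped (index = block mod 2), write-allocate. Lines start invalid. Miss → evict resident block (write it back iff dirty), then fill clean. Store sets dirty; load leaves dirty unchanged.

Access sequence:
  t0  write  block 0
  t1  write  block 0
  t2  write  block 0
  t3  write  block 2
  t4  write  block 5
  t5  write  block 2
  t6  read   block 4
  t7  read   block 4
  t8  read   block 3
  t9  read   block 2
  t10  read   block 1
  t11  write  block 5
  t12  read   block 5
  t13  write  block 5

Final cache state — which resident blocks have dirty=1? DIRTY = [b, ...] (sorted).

DIRTY = [5]

  0 | W B0 → L0 miss [D]
  1 | W B0 → L0 hit [D]
  2 | W B0 → L0 hit [D]
  3 | W B2 → L0 miss wb→B0 [D]
  4 | W B5 → L1 miss [D]
  5 | W B2 → L0 hit [D]
  6 | R B4 → L0 miss wb→B2 [-]
  7 | R B4 → L0 hit [-]
  8 | R B3 → L1 miss wb→B5 [-]
  9 | R B2 → L0 miss [-]
  10 | R B1 → L1 miss [-]
  11 | W B5 → L1 miss [D]
  12 | R B5 → L1 hit [D]
  13 | W B5 → L1 hit [D]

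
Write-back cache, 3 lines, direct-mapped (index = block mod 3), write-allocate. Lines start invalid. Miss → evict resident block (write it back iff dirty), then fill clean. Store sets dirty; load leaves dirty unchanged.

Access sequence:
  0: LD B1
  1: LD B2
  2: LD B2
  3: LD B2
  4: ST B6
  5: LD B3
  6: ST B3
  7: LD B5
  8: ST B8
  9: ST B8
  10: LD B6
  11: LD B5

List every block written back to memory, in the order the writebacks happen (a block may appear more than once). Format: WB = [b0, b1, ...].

  0 | R B1 → L1 miss [-]
  1 | R B2 → L2 miss [-]
  2 | R B2 → L2 hit [-]
  3 | R B2 → L2 hit [-]
  4 | W B6 → L0 miss [D]
  5 | R B3 → L0 miss wb→B6 [-]
  6 | W B3 → L0 hit [D]
  7 | R B5 → L2 miss [-]
  8 | W B8 → L2 miss [D]
  9 | W B8 → L2 hit [D]
  10 | R B6 → L0 miss wb→B3 [-]
  11 | R B5 → L2 miss wb→B8 [-]

WB = [6, 3, 8]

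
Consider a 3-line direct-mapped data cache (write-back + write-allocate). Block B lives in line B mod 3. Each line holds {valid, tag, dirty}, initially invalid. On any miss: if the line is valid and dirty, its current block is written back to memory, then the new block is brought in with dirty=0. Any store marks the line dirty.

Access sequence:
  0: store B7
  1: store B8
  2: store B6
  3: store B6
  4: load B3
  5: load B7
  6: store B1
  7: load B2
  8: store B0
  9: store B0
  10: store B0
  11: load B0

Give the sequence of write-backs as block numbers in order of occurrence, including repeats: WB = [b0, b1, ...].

WB = [6, 7, 8]

0: W B7 → L1 miss [D]
1: W B8 → L2 miss [D]
2: W B6 → L0 miss [D]
3: W B6 → L0 hit [D]
4: R B3 → L0 miss wb→B6 [-]
5: R B7 → L1 hit [D]
6: W B1 → L1 miss wb→B7 [D]
7: R B2 → L2 miss wb→B8 [-]
8: W B0 → L0 miss [D]
9: W B0 → L0 hit [D]
10: W B0 → L0 hit [D]
11: R B0 → L0 hit [D]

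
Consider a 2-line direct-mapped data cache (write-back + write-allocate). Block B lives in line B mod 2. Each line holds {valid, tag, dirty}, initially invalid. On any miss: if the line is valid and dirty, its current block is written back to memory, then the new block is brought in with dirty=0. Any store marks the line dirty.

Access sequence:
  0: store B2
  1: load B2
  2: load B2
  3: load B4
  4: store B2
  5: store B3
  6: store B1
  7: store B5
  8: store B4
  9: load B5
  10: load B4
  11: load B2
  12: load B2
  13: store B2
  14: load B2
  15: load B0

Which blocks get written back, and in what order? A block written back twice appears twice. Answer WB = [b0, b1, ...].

0: W B2 → L0 miss [D]
1: R B2 → L0 hit [D]
2: R B2 → L0 hit [D]
3: R B4 → L0 miss wb→B2 [-]
4: W B2 → L0 miss [D]
5: W B3 → L1 miss [D]
6: W B1 → L1 miss wb→B3 [D]
7: W B5 → L1 miss wb→B1 [D]
8: W B4 → L0 miss wb→B2 [D]
9: R B5 → L1 hit [D]
10: R B4 → L0 hit [D]
11: R B2 → L0 miss wb→B4 [-]
12: R B2 → L0 hit [-]
13: W B2 → L0 hit [D]
14: R B2 → L0 hit [D]
15: R B0 → L0 miss wb→B2 [-]

WB = [2, 3, 1, 2, 4, 2]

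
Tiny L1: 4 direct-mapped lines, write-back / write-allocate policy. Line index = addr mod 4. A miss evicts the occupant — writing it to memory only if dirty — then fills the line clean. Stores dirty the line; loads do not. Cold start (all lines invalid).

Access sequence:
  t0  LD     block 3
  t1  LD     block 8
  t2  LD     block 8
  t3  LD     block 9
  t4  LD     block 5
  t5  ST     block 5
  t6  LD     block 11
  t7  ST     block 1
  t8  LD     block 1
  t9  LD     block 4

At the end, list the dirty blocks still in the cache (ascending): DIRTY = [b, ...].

  0 | R B3 → L3 miss [-]
  1 | R B8 → L0 miss [-]
  2 | R B8 → L0 hit [-]
  3 | R B9 → L1 miss [-]
  4 | R B5 → L1 miss [-]
  5 | W B5 → L1 hit [D]
  6 | R B11 → L3 miss [-]
  7 | W B1 → L1 miss wb→B5 [D]
  8 | R B1 → L1 hit [D]
  9 | R B4 → L0 miss [-]

DIRTY = [1]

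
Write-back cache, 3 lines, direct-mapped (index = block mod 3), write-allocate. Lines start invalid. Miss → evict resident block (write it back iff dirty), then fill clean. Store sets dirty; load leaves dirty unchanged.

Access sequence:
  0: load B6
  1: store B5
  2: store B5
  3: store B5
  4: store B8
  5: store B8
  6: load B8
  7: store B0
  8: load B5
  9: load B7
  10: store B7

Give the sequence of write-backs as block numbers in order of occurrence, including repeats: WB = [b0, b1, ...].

WB = [5, 8]

0: R B6 → L0 miss [-]
1: W B5 → L2 miss [D]
2: W B5 → L2 hit [D]
3: W B5 → L2 hit [D]
4: W B8 → L2 miss wb→B5 [D]
5: W B8 → L2 hit [D]
6: R B8 → L2 hit [D]
7: W B0 → L0 miss [D]
8: R B5 → L2 miss wb→B8 [-]
9: R B7 → L1 miss [-]
10: W B7 → L1 hit [D]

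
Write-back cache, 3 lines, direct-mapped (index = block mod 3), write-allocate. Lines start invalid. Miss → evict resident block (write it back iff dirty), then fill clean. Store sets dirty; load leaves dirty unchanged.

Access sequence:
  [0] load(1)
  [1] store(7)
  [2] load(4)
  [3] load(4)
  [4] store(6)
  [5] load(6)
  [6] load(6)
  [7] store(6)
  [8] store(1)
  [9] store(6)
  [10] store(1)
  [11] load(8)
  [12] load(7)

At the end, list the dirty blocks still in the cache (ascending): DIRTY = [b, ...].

DIRTY = [6]

0: R B1 → L1 miss [-]
1: W B7 → L1 miss [D]
2: R B4 → L1 miss wb→B7 [-]
3: R B4 → L1 hit [-]
4: W B6 → L0 miss [D]
5: R B6 → L0 hit [D]
6: R B6 → L0 hit [D]
7: W B6 → L0 hit [D]
8: W B1 → L1 miss [D]
9: W B6 → L0 hit [D]
10: W B1 → L1 hit [D]
11: R B8 → L2 miss [-]
12: R B7 → L1 miss wb→B1 [-]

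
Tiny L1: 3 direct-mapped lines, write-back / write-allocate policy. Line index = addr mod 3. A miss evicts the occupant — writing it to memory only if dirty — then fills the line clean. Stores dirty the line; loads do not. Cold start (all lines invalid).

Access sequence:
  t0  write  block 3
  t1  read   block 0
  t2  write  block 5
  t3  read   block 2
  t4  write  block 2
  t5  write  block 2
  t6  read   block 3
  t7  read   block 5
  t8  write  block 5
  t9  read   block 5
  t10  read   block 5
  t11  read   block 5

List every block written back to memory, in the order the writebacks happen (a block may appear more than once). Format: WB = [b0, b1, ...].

0: W B3 -> L0 miss  d=D]
1: R B0 -> L0 miss wb->B3  d=-]
2: W B5 -> L2 miss  d=D]
3: R B2 -> L2 miss wb->B5  d=-]
4: W B2 -> L2 hit  d=D]
5: W B2 -> L2 hit  d=D]
6: R B3 -> L0 miss  d=-]
7: R B5 -> L2 miss wb->B2  d=-]
8: W B5 -> L2 hit  d=D]
9: R B5 -> L2 hit  d=D]
10: R B5 -> L2 hit  d=D]
11: R B5 -> L2 hit  d=D]

WB = [3, 5, 2]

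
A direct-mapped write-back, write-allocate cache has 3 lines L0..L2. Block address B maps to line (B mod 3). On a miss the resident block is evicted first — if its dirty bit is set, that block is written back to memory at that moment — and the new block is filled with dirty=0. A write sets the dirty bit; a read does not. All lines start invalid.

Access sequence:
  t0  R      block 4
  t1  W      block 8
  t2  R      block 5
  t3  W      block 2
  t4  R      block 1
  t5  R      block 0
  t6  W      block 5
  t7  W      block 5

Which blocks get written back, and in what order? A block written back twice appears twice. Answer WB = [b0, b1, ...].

WB = [8, 2]

  0 | R B4 → L1 miss [-]
  1 | W B8 → L2 miss [D]
  2 | R B5 → L2 miss wb→B8 [-]
  3 | W B2 → L2 miss [D]
  4 | R B1 → L1 miss [-]
  5 | R B0 → L0 miss [-]
  6 | W B5 → L2 miss wb→B2 [D]
  7 | W B5 → L2 hit [D]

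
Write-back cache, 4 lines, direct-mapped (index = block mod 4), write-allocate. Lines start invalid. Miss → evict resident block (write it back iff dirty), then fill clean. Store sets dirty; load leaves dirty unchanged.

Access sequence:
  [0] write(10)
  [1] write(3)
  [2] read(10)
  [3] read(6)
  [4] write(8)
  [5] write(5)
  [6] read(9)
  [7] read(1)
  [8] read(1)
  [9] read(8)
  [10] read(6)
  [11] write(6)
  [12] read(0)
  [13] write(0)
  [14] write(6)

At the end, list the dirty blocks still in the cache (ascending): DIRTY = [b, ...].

DIRTY = [0, 3, 6]

  0 | W B10 → L2 miss [D]
  1 | W B3 → L3 miss [D]
  2 | R B10 → L2 hit [D]
  3 | R B6 → L2 miss wb→B10 [-]
  4 | W B8 → L0 miss [D]
  5 | W B5 → L1 miss [D]
  6 | R B9 → L1 miss wb→B5 [-]
  7 | R B1 → L1 miss [-]
  8 | R B1 → L1 hit [-]
  9 | R B8 → L0 hit [D]
  10 | R B6 → L2 hit [-]
  11 | W B6 → L2 hit [D]
  12 | R B0 → L0 miss wb→B8 [-]
  13 | W B0 → L0 hit [D]
  14 | W B6 → L2 hit [D]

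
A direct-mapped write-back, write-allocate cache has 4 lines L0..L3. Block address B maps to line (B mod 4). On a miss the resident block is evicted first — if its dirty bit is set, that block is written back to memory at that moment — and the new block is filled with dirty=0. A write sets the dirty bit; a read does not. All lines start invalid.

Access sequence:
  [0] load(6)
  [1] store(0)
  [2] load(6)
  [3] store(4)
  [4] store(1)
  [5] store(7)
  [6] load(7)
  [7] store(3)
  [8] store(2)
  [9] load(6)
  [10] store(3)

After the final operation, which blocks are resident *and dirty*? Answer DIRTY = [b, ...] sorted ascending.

0: R B6 -> L2 miss  d=-]
1: W B0 -> L0 miss  d=D]
2: R B6 -> L2 hit  d=-]
3: W B4 -> L0 miss wb->B0  d=D]
4: W B1 -> L1 miss  d=D]
5: W B7 -> L3 miss  d=D]
6: R B7 -> L3 hit  d=D]
7: W B3 -> L3 miss wb->B7  d=D]
8: W B2 -> L2 miss  d=D]
9: R B6 -> L2 miss wb->B2  d=-]
10: W B3 -> L3 hit  d=D]

DIRTY = [1, 3, 4]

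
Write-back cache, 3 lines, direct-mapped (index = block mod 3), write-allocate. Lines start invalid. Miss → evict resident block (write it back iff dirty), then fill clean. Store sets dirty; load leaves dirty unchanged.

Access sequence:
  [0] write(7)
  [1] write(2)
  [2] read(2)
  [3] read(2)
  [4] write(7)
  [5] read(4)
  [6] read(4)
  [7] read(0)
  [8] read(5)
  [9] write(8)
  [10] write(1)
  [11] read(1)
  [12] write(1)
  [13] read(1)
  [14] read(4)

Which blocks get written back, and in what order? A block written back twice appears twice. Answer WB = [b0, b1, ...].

WB = [7, 2, 1]

  0 | W B7 → L1 miss [D]
  1 | W B2 → L2 miss [D]
  2 | R B2 → L2 hit [D]
  3 | R B2 → L2 hit [D]
  4 | W B7 → L1 hit [D]
  5 | R B4 → L1 miss wb→B7 [-]
  6 | R B4 → L1 hit [-]
  7 | R B0 → L0 miss [-]
  8 | R B5 → L2 miss wb→B2 [-]
  9 | W B8 → L2 miss [D]
  10 | W B1 → L1 miss [D]
  11 | R B1 → L1 hit [D]
  12 | W B1 → L1 hit [D]
  13 | R B1 → L1 hit [D]
  14 | R B4 → L1 miss wb→B1 [-]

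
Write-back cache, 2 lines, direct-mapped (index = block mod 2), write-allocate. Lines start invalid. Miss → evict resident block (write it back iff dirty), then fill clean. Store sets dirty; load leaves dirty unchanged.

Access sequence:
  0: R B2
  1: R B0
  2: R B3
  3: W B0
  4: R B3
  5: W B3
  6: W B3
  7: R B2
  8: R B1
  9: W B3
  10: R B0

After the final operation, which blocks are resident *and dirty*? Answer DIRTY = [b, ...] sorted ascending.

  0 | R B2 → L0 miss [-]
  1 | R B0 → L0 miss [-]
  2 | R B3 → L1 miss [-]
  3 | W B0 → L0 hit [D]
  4 | R B3 → L1 hit [-]
  5 | W B3 → L1 hit [D]
  6 | W B3 → L1 hit [D]
  7 | R B2 → L0 miss wb→B0 [-]
  8 | R B1 → L1 miss wb→B3 [-]
  9 | W B3 → L1 miss [D]
  10 | R B0 → L0 miss [-]

DIRTY = [3]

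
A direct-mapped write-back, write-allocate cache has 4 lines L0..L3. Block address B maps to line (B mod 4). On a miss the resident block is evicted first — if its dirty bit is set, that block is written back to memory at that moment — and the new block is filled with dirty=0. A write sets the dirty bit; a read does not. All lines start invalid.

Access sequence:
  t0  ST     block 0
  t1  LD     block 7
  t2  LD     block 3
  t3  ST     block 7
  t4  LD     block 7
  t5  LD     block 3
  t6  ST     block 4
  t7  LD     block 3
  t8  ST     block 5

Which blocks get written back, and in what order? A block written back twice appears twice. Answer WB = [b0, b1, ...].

0: W B0 -> L0 miss  d=D]
1: R B7 -> L3 miss  d=-]
2: R B3 -> L3 miss  d=-]
3: W B7 -> L3 miss  d=D]
4: R B7 -> L3 hit  d=D]
5: R B3 -> L3 miss wb->B7  d=-]
6: W B4 -> L0 miss wb->B0  d=D]
7: R B3 -> L3 hit  d=-]
8: W B5 -> L1 miss  d=D]

WB = [7, 0]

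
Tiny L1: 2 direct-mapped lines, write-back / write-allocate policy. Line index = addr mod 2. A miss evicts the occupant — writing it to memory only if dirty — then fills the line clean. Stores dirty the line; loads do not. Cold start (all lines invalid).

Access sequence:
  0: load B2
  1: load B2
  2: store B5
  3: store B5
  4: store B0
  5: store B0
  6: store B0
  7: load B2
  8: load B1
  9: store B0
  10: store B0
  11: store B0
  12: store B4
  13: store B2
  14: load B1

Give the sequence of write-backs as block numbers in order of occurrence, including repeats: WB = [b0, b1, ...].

WB = [0, 5, 0, 4]

0: R B2 → L0 miss [-]
1: R B2 → L0 hit [-]
2: W B5 → L1 miss [D]
3: W B5 → L1 hit [D]
4: W B0 → L0 miss [D]
5: W B0 → L0 hit [D]
6: W B0 → L0 hit [D]
7: R B2 → L0 miss wb→B0 [-]
8: R B1 → L1 miss wb→B5 [-]
9: W B0 → L0 miss [D]
10: W B0 → L0 hit [D]
11: W B0 → L0 hit [D]
12: W B4 → L0 miss wb→B0 [D]
13: W B2 → L0 miss wb→B4 [D]
14: R B1 → L1 hit [-]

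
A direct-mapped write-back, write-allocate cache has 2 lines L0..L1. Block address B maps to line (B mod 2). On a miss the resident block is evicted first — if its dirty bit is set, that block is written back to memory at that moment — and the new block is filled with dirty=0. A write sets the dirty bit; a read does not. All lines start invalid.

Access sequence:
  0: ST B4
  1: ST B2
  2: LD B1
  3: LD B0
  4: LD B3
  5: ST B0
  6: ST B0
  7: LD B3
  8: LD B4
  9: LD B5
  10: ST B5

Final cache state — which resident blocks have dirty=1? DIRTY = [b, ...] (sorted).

0: W B4 -> L0 miss  d=D]
1: W B2 -> L0 miss wb->B4  d=D]
2: R B1 -> L1 miss  d=-]
3: R B0 -> L0 miss wb->B2  d=-]
4: R B3 -> L1 miss  d=-]
5: W B0 -> L0 hit  d=D]
6: W B0 -> L0 hit  d=D]
7: R B3 -> L1 hit  d=-]
8: R B4 -> L0 miss wb->B0  d=-]
9: R B5 -> L1 miss  d=-]
10: W B5 -> L1 hit  d=D]

DIRTY = [5]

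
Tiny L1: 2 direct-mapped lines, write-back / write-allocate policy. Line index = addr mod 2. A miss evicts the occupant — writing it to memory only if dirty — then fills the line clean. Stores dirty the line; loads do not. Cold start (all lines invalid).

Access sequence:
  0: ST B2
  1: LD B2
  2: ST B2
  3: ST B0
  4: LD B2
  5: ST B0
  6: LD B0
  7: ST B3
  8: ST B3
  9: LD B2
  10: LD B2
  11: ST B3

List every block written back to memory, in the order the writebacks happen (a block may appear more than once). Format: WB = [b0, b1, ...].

0: W B2 → L0 miss [D]
1: R B2 → L0 hit [D]
2: W B2 → L0 hit [D]
3: W B0 → L0 miss wb→B2 [D]
4: R B2 → L0 miss wb→B0 [-]
5: W B0 → L0 miss [D]
6: R B0 → L0 hit [D]
7: W B3 → L1 miss [D]
8: W B3 → L1 hit [D]
9: R B2 → L0 miss wb→B0 [-]
10: R B2 → L0 hit [-]
11: W B3 → L1 hit [D]

WB = [2, 0, 0]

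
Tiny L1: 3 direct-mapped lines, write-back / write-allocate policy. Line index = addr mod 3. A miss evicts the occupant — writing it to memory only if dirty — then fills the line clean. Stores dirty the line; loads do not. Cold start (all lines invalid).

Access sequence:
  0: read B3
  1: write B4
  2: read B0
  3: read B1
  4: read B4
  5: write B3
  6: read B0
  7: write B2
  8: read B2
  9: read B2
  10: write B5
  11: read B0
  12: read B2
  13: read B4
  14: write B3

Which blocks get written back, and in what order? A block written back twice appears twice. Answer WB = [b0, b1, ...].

  0 | R B3 → L0 miss [-]
  1 | W B4 → L1 miss [D]
  2 | R B0 → L0 miss [-]
  3 | R B1 → L1 miss wb→B4 [-]
  4 | R B4 → L1 miss [-]
  5 | W B3 → L0 miss [D]
  6 | R B0 → L0 miss wb→B3 [-]
  7 | W B2 → L2 miss [D]
  8 | R B2 → L2 hit [D]
  9 | R B2 → L2 hit [D]
  10 | W B5 → L2 miss wb→B2 [D]
  11 | R B0 → L0 hit [-]
  12 | R B2 → L2 miss wb→B5 [-]
  13 | R B4 → L1 hit [-]
  14 | W B3 → L0 miss [D]

WB = [4, 3, 2, 5]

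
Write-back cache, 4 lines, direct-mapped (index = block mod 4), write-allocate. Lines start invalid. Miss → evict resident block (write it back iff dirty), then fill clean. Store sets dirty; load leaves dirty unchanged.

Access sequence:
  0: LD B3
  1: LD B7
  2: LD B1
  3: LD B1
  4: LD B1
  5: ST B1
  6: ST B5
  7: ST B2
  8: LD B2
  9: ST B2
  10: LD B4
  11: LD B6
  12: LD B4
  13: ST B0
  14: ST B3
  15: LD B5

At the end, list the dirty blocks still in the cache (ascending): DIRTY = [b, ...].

  0 | R B3 → L3 miss [-]
  1 | R B7 → L3 miss [-]
  2 | R B1 → L1 miss [-]
  3 | R B1 → L1 hit [-]
  4 | R B1 → L1 hit [-]
  5 | W B1 → L1 hit [D]
  6 | W B5 → L1 miss wb→B1 [D]
  7 | W B2 → L2 miss [D]
  8 | R B2 → L2 hit [D]
  9 | W B2 → L2 hit [D]
  10 | R B4 → L0 miss [-]
  11 | R B6 → L2 miss wb→B2 [-]
  12 | R B4 → L0 hit [-]
  13 | W B0 → L0 miss [D]
  14 | W B3 → L3 miss [D]
  15 | R B5 → L1 hit [D]

DIRTY = [0, 3, 5]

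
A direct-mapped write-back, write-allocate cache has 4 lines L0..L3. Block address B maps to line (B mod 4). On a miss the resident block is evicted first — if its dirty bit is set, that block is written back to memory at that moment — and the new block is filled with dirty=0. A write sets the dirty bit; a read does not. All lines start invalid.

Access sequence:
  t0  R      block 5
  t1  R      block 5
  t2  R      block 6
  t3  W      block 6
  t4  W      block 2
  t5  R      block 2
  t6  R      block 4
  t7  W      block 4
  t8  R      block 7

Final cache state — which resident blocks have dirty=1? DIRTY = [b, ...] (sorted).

DIRTY = [2, 4]

0: R B5 -> L1 miss  d=-]
1: R B5 -> L1 hit  d=-]
2: R B6 -> L2 miss  d=-]
3: W B6 -> L2 hit  d=D]
4: W B2 -> L2 miss wb->B6  d=D]
5: R B2 -> L2 hit  d=D]
6: R B4 -> L0 miss  d=-]
7: W B4 -> L0 hit  d=D]
8: R B7 -> L3 miss  d=-]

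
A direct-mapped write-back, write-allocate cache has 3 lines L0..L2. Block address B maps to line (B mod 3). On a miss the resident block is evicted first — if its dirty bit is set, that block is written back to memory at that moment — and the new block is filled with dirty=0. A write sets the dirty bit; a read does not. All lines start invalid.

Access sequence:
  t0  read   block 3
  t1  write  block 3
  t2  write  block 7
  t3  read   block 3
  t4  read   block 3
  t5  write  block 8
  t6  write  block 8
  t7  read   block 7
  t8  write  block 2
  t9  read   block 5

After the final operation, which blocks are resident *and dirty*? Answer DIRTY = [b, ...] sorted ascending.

DIRTY = [3, 7]

0: R B3 → L0 miss [-]
1: W B3 → L0 hit [D]
2: W B7 → L1 miss [D]
3: R B3 → L0 hit [D]
4: R B3 → L0 hit [D]
5: W B8 → L2 miss [D]
6: W B8 → L2 hit [D]
7: R B7 → L1 hit [D]
8: W B2 → L2 miss wb→B8 [D]
9: R B5 → L2 miss wb→B2 [-]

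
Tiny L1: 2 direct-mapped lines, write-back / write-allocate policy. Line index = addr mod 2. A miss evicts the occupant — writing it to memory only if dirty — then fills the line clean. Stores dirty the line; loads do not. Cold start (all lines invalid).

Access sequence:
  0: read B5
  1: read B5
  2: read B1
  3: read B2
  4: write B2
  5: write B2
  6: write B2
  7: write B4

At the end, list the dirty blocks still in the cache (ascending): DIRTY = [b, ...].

0: R B5 -> L1 miss  d=-]
1: R B5 -> L1 hit  d=-]
2: R B1 -> L1 miss  d=-]
3: R B2 -> L0 miss  d=-]
4: W B2 -> L0 hit  d=D]
5: W B2 -> L0 hit  d=D]
6: W B2 -> L0 hit  d=D]
7: W B4 -> L0 miss wb->B2  d=D]

DIRTY = [4]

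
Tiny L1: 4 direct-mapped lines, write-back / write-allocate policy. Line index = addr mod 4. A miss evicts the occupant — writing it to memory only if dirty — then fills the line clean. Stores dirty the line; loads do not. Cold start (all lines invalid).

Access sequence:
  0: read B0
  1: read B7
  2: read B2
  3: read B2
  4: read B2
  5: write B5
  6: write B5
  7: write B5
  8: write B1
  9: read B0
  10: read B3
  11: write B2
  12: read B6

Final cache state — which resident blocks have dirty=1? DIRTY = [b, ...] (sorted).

0: R B0 → L0 miss [-]
1: R B7 → L3 miss [-]
2: R B2 → L2 miss [-]
3: R B2 → L2 hit [-]
4: R B2 → L2 hit [-]
5: W B5 → L1 miss [D]
6: W B5 → L1 hit [D]
7: W B5 → L1 hit [D]
8: W B1 → L1 miss wb→B5 [D]
9: R B0 → L0 hit [-]
10: R B3 → L3 miss [-]
11: W B2 → L2 hit [D]
12: R B6 → L2 miss wb→B2 [-]

DIRTY = [1]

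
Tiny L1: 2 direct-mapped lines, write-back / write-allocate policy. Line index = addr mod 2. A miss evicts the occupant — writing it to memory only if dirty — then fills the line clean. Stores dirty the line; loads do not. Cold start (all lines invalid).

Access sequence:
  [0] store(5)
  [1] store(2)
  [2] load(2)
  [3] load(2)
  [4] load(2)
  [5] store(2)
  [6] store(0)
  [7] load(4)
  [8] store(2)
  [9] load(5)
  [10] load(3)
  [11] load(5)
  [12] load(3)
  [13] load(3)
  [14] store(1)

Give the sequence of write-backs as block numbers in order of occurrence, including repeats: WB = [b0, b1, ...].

  0 | W B5 → L1 miss [D]
  1 | W B2 → L0 miss [D]
  2 | R B2 → L0 hit [D]
  3 | R B2 → L0 hit [D]
  4 | R B2 → L0 hit [D]
  5 | W B2 → L0 hit [D]
  6 | W B0 → L0 miss wb→B2 [D]
  7 | R B4 → L0 miss wb→B0 [-]
  8 | W B2 → L0 miss [D]
  9 | R B5 → L1 hit [D]
  10 | R B3 → L1 miss wb→B5 [-]
  11 | R B5 → L1 miss [-]
  12 | R B3 → L1 miss [-]
  13 | R B3 → L1 hit [-]
  14 | W B1 → L1 miss [D]

WB = [2, 0, 5]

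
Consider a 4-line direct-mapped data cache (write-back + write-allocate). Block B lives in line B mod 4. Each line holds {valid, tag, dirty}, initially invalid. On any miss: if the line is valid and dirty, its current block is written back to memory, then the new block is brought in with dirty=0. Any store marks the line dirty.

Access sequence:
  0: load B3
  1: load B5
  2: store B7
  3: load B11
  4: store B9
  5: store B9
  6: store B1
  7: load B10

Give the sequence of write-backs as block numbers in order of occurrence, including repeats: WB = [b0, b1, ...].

WB = [7, 9]

0: R B3 -> L3 miss  d=-]
1: R B5 -> L1 miss  d=-]
2: W B7 -> L3 miss  d=D]
3: R B11 -> L3 miss wb->B7  d=-]
4: W B9 -> L1 miss  d=D]
5: W B9 -> L1 hit  d=D]
6: W B1 -> L1 miss wb->B9  d=D]
7: R B10 -> L2 miss  d=-]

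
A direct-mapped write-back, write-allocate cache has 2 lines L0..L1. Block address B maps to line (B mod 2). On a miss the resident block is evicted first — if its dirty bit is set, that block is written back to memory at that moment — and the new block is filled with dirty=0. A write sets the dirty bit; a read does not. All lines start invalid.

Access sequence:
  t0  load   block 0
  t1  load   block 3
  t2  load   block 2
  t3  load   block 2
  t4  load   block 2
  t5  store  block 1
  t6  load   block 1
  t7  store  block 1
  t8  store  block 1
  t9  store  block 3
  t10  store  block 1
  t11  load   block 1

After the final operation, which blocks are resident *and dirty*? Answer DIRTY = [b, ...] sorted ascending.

DIRTY = [1]

0: R B0 → L0 miss [-]
1: R B3 → L1 miss [-]
2: R B2 → L0 miss [-]
3: R B2 → L0 hit [-]
4: R B2 → L0 hit [-]
5: W B1 → L1 miss [D]
6: R B1 → L1 hit [D]
7: W B1 → L1 hit [D]
8: W B1 → L1 hit [D]
9: W B3 → L1 miss wb→B1 [D]
10: W B1 → L1 miss wb→B3 [D]
11: R B1 → L1 hit [D]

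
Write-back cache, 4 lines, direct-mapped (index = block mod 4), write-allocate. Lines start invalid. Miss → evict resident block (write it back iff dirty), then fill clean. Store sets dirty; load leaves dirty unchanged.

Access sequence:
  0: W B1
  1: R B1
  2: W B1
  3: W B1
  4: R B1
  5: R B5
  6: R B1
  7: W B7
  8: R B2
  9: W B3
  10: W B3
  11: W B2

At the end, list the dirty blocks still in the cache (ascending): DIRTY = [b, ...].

DIRTY = [2, 3]

0: W B1 -> L1 miss  d=D]
1: R B1 -> L1 hit  d=D]
2: W B1 -> L1 hit  d=D]
3: W B1 -> L1 hit  d=D]
4: R B1 -> L1 hit  d=D]
5: R B5 -> L1 miss wb->B1  d=-]
6: R B1 -> L1 miss  d=-]
7: W B7 -> L3 miss  d=D]
8: R B2 -> L2 miss  d=-]
9: W B3 -> L3 miss wb->B7  d=D]
10: W B3 -> L3 hit  d=D]
11: W B2 -> L2 hit  d=D]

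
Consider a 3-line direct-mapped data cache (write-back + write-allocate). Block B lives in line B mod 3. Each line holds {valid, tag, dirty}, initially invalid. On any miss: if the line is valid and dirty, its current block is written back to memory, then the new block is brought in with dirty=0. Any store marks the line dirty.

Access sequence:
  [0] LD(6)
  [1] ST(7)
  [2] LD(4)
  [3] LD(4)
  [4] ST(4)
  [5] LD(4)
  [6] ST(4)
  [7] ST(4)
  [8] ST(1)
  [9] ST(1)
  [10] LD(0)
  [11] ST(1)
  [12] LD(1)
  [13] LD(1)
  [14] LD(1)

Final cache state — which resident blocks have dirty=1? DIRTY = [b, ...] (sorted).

DIRTY = [1]

0: R B6 → L0 miss [-]
1: W B7 → L1 miss [D]
2: R B4 → L1 miss wb→B7 [-]
3: R B4 → L1 hit [-]
4: W B4 → L1 hit [D]
5: R B4 → L1 hit [D]
6: W B4 → L1 hit [D]
7: W B4 → L1 hit [D]
8: W B1 → L1 miss wb→B4 [D]
9: W B1 → L1 hit [D]
10: R B0 → L0 miss [-]
11: W B1 → L1 hit [D]
12: R B1 → L1 hit [D]
13: R B1 → L1 hit [D]
14: R B1 → L1 hit [D]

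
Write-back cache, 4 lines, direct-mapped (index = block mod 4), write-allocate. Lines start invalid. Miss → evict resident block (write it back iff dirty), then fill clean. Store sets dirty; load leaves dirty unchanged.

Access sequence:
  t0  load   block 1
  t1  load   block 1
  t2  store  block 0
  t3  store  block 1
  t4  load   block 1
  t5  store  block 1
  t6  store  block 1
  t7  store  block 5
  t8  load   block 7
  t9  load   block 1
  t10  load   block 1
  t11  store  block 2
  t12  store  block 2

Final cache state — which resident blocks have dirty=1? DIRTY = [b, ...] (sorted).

DIRTY = [0, 2]

0: R B1 → L1 miss [-]
1: R B1 → L1 hit [-]
2: W B0 → L0 miss [D]
3: W B1 → L1 hit [D]
4: R B1 → L1 hit [D]
5: W B1 → L1 hit [D]
6: W B1 → L1 hit [D]
7: W B5 → L1 miss wb→B1 [D]
8: R B7 → L3 miss [-]
9: R B1 → L1 miss wb→B5 [-]
10: R B1 → L1 hit [-]
11: W B2 → L2 miss [D]
12: W B2 → L2 hit [D]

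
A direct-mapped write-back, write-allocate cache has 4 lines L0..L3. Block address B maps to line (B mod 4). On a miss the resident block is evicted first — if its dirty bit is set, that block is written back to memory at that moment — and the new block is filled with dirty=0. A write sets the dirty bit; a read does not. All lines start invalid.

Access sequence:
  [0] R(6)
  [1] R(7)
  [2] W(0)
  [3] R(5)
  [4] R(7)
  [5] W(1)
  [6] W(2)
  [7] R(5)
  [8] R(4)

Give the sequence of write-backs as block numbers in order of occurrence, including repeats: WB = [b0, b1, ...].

  0 | R B6 → L2 miss [-]
  1 | R B7 → L3 miss [-]
  2 | W B0 → L0 miss [D]
  3 | R B5 → L1 miss [-]
  4 | R B7 → L3 hit [-]
  5 | W B1 → L1 miss [D]
  6 | W B2 → L2 miss [D]
  7 | R B5 → L1 miss wb→B1 [-]
  8 | R B4 → L0 miss wb→B0 [-]

WB = [1, 0]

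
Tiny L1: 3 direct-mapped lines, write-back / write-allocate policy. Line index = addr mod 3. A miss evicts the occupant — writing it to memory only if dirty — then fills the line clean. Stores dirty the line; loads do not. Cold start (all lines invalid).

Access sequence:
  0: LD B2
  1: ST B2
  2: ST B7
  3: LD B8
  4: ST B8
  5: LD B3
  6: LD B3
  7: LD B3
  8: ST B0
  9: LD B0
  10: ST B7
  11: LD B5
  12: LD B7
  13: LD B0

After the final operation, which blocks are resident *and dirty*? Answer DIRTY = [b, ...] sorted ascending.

  0 | R B2 → L2 miss [-]
  1 | W B2 → L2 hit [D]
  2 | W B7 → L1 miss [D]
  3 | R B8 → L2 miss wb→B2 [-]
  4 | W B8 → L2 hit [D]
  5 | R B3 → L0 miss [-]
  6 | R B3 → L0 hit [-]
  7 | R B3 → L0 hit [-]
  8 | W B0 → L0 miss [D]
  9 | R B0 → L0 hit [D]
  10 | W B7 → L1 hit [D]
  11 | R B5 → L2 miss wb→B8 [-]
  12 | R B7 → L1 hit [D]
  13 | R B0 → L0 hit [D]

DIRTY = [0, 7]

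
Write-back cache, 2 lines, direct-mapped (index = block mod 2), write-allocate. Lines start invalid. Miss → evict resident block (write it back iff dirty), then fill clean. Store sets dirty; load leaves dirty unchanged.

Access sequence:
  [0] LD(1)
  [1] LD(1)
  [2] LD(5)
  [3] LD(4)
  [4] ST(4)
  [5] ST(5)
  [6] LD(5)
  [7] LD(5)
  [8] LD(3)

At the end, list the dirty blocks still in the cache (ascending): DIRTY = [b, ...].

DIRTY = [4]

  0 | R B1 → L1 miss [-]
  1 | R B1 → L1 hit [-]
  2 | R B5 → L1 miss [-]
  3 | R B4 → L0 miss [-]
  4 | W B4 → L0 hit [D]
  5 | W B5 → L1 hit [D]
  6 | R B5 → L1 hit [D]
  7 | R B5 → L1 hit [D]
  8 | R B3 → L1 miss wb→B5 [-]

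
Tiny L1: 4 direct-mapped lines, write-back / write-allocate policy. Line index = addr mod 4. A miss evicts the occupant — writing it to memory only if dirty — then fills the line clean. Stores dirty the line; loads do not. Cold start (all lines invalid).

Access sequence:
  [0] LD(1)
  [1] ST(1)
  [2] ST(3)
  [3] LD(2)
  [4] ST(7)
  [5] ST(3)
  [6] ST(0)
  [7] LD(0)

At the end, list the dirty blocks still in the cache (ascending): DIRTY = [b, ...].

DIRTY = [0, 1, 3]

0: R B1 -> L1 miss  d=-]
1: W B1 -> L1 hit  d=D]
2: W B3 -> L3 miss  d=D]
3: R B2 -> L2 miss  d=-]
4: W B7 -> L3 miss wb->B3  d=D]
5: W B3 -> L3 miss wb->B7  d=D]
6: W B0 -> L0 miss  d=D]
7: R B0 -> L0 hit  d=D]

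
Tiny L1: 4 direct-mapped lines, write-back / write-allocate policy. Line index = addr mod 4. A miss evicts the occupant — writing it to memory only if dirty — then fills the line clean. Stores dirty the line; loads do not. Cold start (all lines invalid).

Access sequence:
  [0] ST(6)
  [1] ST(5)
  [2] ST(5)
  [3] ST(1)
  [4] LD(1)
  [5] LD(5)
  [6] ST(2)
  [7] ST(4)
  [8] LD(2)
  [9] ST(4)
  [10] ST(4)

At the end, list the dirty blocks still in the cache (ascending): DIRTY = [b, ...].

DIRTY = [2, 4]

0: W B6 → L2 miss [D]
1: W B5 → L1 miss [D]
2: W B5 → L1 hit [D]
3: W B1 → L1 miss wb→B5 [D]
4: R B1 → L1 hit [D]
5: R B5 → L1 miss wb→B1 [-]
6: W B2 → L2 miss wb→B6 [D]
7: W B4 → L0 miss [D]
8: R B2 → L2 hit [D]
9: W B4 → L0 hit [D]
10: W B4 → L0 hit [D]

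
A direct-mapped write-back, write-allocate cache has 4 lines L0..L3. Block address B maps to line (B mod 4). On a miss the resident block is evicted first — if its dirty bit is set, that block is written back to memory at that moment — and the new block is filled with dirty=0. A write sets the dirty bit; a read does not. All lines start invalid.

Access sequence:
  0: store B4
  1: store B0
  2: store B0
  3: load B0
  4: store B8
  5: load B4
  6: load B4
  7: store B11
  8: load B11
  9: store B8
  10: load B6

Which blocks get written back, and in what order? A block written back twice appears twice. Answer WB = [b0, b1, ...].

0: W B4 -> L0 miss  d=D]
1: W B0 -> L0 miss wb->B4  d=D]
2: W B0 -> L0 hit  d=D]
3: R B0 -> L0 hit  d=D]
4: W B8 -> L0 miss wb->B0  d=D]
5: R B4 -> L0 miss wb->B8  d=-]
6: R B4 -> L0 hit  d=-]
7: W B11 -> L3 miss  d=D]
8: R B11 -> L3 hit  d=D]
9: W B8 -> L0 miss  d=D]
10: R B6 -> L2 miss  d=-]

WB = [4, 0, 8]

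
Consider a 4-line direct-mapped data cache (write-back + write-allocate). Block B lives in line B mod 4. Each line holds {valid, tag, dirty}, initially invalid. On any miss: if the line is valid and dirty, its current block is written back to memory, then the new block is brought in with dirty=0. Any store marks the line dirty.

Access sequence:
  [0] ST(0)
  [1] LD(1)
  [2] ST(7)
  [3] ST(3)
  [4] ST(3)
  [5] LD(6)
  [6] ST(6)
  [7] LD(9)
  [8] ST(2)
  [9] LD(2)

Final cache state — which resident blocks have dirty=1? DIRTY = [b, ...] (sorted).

0: W B0 -> L0 miss  d=D]
1: R B1 -> L1 miss  d=-]
2: W B7 -> L3 miss  d=D]
3: W B3 -> L3 miss wb->B7  d=D]
4: W B3 -> L3 hit  d=D]
5: R B6 -> L2 miss  d=-]
6: W B6 -> L2 hit  d=D]
7: R B9 -> L1 miss  d=-]
8: W B2 -> L2 miss wb->B6  d=D]
9: R B2 -> L2 hit  d=D]

DIRTY = [0, 2, 3]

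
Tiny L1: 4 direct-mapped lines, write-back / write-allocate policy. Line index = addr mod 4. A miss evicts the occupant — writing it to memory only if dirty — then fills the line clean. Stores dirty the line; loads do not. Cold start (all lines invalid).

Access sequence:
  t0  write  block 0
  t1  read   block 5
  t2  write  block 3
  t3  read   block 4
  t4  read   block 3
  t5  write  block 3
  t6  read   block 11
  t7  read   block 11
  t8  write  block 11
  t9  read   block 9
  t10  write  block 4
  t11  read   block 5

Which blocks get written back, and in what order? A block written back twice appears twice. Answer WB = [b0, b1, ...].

0: W B0 -> L0 miss  d=D]
1: R B5 -> L1 miss  d=-]
2: W B3 -> L3 miss  d=D]
3: R B4 -> L0 miss wb->B0  d=-]
4: R B3 -> L3 hit  d=D]
5: W B3 -> L3 hit  d=D]
6: R B11 -> L3 miss wb->B3  d=-]
7: R B11 -> L3 hit  d=-]
8: W B11 -> L3 hit  d=D]
9: R B9 -> L1 miss  d=-]
10: W B4 -> L0 hit  d=D]
11: R B5 -> L1 miss  d=-]

WB = [0, 3]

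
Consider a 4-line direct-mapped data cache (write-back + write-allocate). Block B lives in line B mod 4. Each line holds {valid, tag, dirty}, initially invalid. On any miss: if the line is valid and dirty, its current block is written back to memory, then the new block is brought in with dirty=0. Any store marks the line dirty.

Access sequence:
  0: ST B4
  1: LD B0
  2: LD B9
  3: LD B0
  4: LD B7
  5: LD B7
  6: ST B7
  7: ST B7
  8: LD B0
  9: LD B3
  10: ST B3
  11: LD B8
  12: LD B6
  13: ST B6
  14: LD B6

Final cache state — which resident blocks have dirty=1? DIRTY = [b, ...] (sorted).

DIRTY = [3, 6]

0: W B4 -> L0 miss  d=D]
1: R B0 -> L0 miss wb->B4  d=-]
2: R B9 -> L1 miss  d=-]
3: R B0 -> L0 hit  d=-]
4: R B7 -> L3 miss  d=-]
5: R B7 -> L3 hit  d=-]
6: W B7 -> L3 hit  d=D]
7: W B7 -> L3 hit  d=D]
8: R B0 -> L0 hit  d=-]
9: R B3 -> L3 miss wb->B7  d=-]
10: W B3 -> L3 hit  d=D]
11: R B8 -> L0 miss  d=-]
12: R B6 -> L2 miss  d=-]
13: W B6 -> L2 hit  d=D]
14: R B6 -> L2 hit  d=D]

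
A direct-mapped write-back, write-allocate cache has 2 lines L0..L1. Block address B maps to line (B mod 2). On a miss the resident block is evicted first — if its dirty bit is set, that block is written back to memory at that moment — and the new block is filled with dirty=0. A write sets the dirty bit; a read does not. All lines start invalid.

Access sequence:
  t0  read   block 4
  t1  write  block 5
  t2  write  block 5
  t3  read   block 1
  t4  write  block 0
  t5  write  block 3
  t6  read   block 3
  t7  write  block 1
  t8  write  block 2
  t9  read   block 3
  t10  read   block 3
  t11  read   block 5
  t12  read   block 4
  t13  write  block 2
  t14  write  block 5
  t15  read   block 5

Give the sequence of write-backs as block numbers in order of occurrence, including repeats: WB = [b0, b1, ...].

WB = [5, 3, 0, 1, 2]

  0 | R B4 → L0 miss [-]
  1 | W B5 → L1 miss [D]
  2 | W B5 → L1 hit [D]
  3 | R B1 → L1 miss wb→B5 [-]
  4 | W B0 → L0 miss [D]
  5 | W B3 → L1 miss [D]
  6 | R B3 → L1 hit [D]
  7 | W B1 → L1 miss wb→B3 [D]
  8 | W B2 → L0 miss wb→B0 [D]
  9 | R B3 → L1 miss wb→B1 [-]
  10 | R B3 → L1 hit [-]
  11 | R B5 → L1 miss [-]
  12 | R B4 → L0 miss wb→B2 [-]
  13 | W B2 → L0 miss [D]
  14 | W B5 → L1 hit [D]
  15 | R B5 → L1 hit [D]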